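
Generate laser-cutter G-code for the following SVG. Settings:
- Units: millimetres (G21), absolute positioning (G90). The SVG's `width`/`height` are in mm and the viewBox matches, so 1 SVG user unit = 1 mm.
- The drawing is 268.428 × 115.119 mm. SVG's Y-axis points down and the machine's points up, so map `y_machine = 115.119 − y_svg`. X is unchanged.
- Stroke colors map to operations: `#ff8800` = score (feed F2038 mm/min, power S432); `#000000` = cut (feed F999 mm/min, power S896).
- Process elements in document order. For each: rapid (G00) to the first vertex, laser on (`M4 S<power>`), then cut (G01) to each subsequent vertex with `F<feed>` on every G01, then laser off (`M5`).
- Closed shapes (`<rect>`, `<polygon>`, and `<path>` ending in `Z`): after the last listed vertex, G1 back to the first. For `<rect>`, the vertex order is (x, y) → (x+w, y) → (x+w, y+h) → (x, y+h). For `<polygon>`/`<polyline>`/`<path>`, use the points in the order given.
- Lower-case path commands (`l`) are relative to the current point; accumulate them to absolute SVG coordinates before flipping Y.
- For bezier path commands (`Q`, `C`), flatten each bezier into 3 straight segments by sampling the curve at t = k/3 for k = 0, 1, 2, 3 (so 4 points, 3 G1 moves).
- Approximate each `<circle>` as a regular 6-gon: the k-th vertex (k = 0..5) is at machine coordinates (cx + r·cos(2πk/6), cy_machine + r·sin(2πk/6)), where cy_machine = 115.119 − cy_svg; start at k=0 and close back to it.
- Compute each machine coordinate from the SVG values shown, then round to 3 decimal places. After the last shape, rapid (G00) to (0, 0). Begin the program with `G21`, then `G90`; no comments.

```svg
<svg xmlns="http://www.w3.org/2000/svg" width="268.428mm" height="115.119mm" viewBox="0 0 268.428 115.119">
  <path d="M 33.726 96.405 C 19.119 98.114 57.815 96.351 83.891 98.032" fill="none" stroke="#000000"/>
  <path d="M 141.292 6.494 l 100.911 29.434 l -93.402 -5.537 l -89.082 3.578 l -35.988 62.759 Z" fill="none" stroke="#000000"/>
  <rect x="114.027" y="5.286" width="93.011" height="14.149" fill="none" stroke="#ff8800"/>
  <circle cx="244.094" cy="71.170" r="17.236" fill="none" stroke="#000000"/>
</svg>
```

1 u = 1 mm; y_m = 115.119 − y.

[1] `<path>` cubic bezier, #000000→cut S896 F999: (33.726,18.714) → (34.445,17.906) → (56.050,17.876) → (83.891,17.087)

[2] `<path>` closed polygon, #000000→cut S896 F999: (141.292,108.625) → (242.203,79.191) → (148.801,84.728) → (59.719,81.150) → (23.731,18.391) → (141.292,108.625) (closed)

[3] `<rect>` rectangle, #ff8800→score S432 F2038: (114.027,109.833) → (207.038,109.833) → (207.038,95.684) → (114.027,95.684) → (114.027,109.833) (closed)

[4] `<circle>` circle, #000000→cut S896 F999: (261.330,43.949) → (252.712,58.876) → (235.476,58.876) → (226.858,43.949) → (235.476,29.022) → (252.712,29.022) → (261.330,43.949) (closed)

G21
G90
G00 X33.726 Y18.714
M4 S896
G01 X34.445 Y17.906 F999
G01 X56.050 Y17.876 F999
G01 X83.891 Y17.087 F999
M5
G00 X141.292 Y108.625
M4 S896
G01 X242.203 Y79.191 F999
G01 X148.801 Y84.728 F999
G01 X59.719 Y81.150 F999
G01 X23.731 Y18.391 F999
G01 X141.292 Y108.625 F999
M5
G00 X114.027 Y109.833
M4 S432
G01 X207.038 Y109.833 F2038
G01 X207.038 Y95.684 F2038
G01 X114.027 Y95.684 F2038
G01 X114.027 Y109.833 F2038
M5
G00 X261.330 Y43.949
M4 S896
G01 X252.712 Y58.876 F999
G01 X235.476 Y58.876 F999
G01 X226.858 Y43.949 F999
G01 X235.476 Y29.022 F999
G01 X252.712 Y29.022 F999
G01 X261.330 Y43.949 F999
M5
G00 X0.000 Y0.000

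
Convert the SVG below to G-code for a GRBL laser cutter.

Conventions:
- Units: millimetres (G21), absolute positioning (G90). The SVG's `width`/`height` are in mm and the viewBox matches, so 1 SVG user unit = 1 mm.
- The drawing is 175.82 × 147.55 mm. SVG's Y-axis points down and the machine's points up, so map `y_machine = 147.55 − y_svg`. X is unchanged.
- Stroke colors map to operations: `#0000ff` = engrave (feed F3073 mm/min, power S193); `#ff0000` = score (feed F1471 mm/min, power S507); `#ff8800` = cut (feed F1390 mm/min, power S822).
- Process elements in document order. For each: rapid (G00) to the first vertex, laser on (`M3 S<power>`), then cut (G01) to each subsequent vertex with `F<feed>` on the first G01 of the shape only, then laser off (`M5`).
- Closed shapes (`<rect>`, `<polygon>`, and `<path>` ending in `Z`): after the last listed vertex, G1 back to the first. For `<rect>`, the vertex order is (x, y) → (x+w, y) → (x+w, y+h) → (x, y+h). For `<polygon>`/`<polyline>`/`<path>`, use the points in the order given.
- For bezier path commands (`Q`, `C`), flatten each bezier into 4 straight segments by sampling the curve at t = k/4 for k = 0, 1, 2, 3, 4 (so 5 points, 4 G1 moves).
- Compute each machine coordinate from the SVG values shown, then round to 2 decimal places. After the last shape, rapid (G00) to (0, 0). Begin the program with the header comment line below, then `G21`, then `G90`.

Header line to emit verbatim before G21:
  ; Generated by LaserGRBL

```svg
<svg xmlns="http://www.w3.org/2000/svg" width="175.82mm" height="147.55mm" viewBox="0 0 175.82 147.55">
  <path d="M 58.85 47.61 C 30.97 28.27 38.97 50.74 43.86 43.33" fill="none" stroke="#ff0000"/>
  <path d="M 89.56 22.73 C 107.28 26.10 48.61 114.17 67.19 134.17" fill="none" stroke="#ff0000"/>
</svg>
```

Since the viewBox matches the mm dimensions, user units are millimetres directly. The only transform is the Y-flip y_m = 147.55 − y_svg.

Shape 1 is a cubic bezier drawn with `<path>`. Its stroke #ff0000 means score at S507, F1471. After flipping Y the toolpath is (58.85,99.94) → (44.06,107.73) → (39.07,106.55) → (40.22,103.14) → (43.86,104.22).

Shape 2 is a cubic bezier drawn with `<path>`. Its stroke #ff0000 means score at S507, F1471. After flipping Y the toolpath is (89.56,124.82) → (90.93,108.80) → (78.05,75.34) → (65.34,38.76) → (67.19,13.38).

; Generated by LaserGRBL
G21
G90
G00 X58.85 Y99.94
M3 S507
G01 X44.06 Y107.73 F1471
G01 X39.07 Y106.55
G01 X40.22 Y103.14
G01 X43.86 Y104.22
M5
G00 X89.56 Y124.82
M3 S507
G01 X90.93 Y108.80 F1471
G01 X78.05 Y75.34
G01 X65.34 Y38.76
G01 X67.19 Y13.38
M5
G00 X0.00 Y0.00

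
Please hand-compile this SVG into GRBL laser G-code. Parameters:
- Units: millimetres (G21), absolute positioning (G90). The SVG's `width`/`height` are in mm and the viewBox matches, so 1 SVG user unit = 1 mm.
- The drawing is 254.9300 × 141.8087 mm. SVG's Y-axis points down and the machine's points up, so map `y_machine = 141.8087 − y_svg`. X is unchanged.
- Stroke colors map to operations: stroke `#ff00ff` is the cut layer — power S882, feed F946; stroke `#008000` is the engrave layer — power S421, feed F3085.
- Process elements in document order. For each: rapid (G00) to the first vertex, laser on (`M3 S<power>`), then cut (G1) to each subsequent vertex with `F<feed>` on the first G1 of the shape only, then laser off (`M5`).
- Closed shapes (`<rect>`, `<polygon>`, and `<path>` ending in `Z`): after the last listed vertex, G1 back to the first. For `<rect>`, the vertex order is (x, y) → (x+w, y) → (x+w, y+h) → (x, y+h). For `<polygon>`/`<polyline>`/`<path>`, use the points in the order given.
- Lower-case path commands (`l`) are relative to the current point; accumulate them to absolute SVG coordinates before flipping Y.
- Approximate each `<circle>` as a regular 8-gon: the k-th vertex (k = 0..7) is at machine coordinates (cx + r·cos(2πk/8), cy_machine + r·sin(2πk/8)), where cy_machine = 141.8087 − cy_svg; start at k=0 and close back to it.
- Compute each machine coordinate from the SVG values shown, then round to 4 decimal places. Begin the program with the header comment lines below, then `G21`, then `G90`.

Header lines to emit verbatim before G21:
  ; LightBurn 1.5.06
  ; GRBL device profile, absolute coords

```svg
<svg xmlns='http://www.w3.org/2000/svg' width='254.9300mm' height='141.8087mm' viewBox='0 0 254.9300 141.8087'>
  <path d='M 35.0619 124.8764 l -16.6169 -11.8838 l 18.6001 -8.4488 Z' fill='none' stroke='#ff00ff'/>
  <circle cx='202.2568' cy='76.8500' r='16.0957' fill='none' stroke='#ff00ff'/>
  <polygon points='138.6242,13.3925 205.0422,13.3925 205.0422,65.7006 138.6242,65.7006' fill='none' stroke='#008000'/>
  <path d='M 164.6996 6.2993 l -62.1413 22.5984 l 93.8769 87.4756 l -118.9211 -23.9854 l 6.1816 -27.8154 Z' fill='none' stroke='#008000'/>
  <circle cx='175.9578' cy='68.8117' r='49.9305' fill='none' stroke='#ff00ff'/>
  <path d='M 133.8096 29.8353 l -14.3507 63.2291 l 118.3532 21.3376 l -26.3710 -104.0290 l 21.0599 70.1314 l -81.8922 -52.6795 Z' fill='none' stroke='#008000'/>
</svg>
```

; LightBurn 1.5.06
; GRBL device profile, absolute coords
G21
G90
G00 X35.0619 Y16.9323
M3 S882
G1 X18.4450 Y28.8161 F946
G1 X37.0451 Y37.2649
G1 X35.0619 Y16.9323
M5
G00 X218.3525 Y64.9587
M3 S882
G1 X213.6382 Y76.3401 F946
G1 X202.2568 Y81.0544
G1 X190.8754 Y76.3401
G1 X186.1611 Y64.9587
G1 X190.8754 Y53.5773
G1 X202.2568 Y48.8630
G1 X213.6382 Y53.5773
G1 X218.3525 Y64.9587
M5
G00 X138.6242 Y128.4162
M3 S421
G1 X205.0422 Y128.4162 F3085
G1 X205.0422 Y76.1081
G1 X138.6242 Y76.1081
G1 X138.6242 Y128.4162
M5
G00 X164.6996 Y135.5094
M3 S421
G1 X102.5583 Y112.9110 F3085
G1 X196.4352 Y25.4354
G1 X77.5141 Y49.4208
G1 X83.6957 Y77.2362
G1 X164.6996 Y135.5094
M5
G00 X225.8883 Y72.9970
M3 S882
G1 X211.2640 Y108.3032 F946
G1 X175.9578 Y122.9275
G1 X140.6516 Y108.3032
G1 X126.0273 Y72.9970
G1 X140.6516 Y37.6908
G1 X175.9578 Y23.0665
G1 X211.2640 Y37.6908
G1 X225.8883 Y72.9970
M5
G00 X133.8096 Y111.9734
M3 S421
G1 X119.4589 Y48.7443 F3085
G1 X237.8121 Y27.4067
G1 X211.4411 Y131.4357
G1 X232.5010 Y61.3043
G1 X150.6088 Y113.9838
G1 X133.8096 Y111.9734
M5

1 u = 1 mm; y_m = 141.8087 − y.

[1] `<path>` regular polygon, #ff00ff→cut S882 F946: (35.0619,16.9323) → (18.4450,28.8161) → (37.0451,37.2649) → (35.0619,16.9323) (closed)

[2] `<circle>` circle, #ff00ff→cut S882 F946: (218.3525,64.9587) → (213.6382,76.3401) → (202.2568,81.0544) → (190.8754,76.3401) → (186.1611,64.9587) → (190.8754,53.5773) → (202.2568,48.8630) → (213.6382,53.5773) → (218.3525,64.9587) (closed)

[3] `<polygon>` rectangle, #008000→engrave S421 F3085: (138.6242,128.4162) → (205.0422,128.4162) → (205.0422,76.1081) → (138.6242,76.1081) → (138.6242,128.4162) (closed)

[4] `<path>` closed polygon, #008000→engrave S421 F3085: (164.6996,135.5094) → (102.5583,112.9110) → (196.4352,25.4354) → (77.5141,49.4208) → (83.6957,77.2362) → (164.6996,135.5094) (closed)

[5] `<circle>` circle, #ff00ff→cut S882 F946: (225.8883,72.9970) → (211.2640,108.3032) → (175.9578,122.9275) → (140.6516,108.3032) → (126.0273,72.9970) → (140.6516,37.6908) → (175.9578,23.0665) → (211.2640,37.6908) → (225.8883,72.9970) (closed)

[6] `<path>` closed polygon, #008000→engrave S421 F3085: (133.8096,111.9734) → (119.4589,48.7443) → (237.8121,27.4067) → (211.4411,131.4357) → (232.5010,61.3043) → (150.6088,113.9838) → (133.8096,111.9734) (closed)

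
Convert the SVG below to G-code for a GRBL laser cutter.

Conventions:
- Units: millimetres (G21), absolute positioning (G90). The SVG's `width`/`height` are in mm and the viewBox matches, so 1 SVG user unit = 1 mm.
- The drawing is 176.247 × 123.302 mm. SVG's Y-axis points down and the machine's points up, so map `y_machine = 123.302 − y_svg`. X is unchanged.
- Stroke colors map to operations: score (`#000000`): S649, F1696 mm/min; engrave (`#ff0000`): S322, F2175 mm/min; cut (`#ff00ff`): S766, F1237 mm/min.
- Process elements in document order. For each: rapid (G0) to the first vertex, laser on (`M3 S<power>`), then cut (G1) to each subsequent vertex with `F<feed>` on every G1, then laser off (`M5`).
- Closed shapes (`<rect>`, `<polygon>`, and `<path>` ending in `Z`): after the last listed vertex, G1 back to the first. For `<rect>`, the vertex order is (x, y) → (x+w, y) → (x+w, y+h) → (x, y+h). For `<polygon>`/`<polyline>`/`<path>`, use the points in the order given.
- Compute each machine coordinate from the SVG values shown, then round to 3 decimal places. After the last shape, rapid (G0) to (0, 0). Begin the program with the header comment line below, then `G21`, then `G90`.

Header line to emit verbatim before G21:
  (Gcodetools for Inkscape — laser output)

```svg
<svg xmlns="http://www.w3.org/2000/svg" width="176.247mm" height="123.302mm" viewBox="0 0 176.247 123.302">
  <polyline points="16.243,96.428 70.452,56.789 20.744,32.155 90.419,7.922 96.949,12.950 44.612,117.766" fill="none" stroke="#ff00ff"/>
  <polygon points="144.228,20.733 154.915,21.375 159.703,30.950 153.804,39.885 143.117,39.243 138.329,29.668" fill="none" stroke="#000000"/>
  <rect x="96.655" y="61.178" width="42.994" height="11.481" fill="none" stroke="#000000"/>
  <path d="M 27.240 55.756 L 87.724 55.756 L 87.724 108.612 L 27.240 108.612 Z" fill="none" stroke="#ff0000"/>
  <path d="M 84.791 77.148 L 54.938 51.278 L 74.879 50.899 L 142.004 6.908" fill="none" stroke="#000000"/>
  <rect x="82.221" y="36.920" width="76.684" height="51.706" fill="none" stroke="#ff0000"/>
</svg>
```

1 u = 1 mm; y_m = 123.302 − y.

[1] `<polyline>` open polyline, #ff00ff→cut S766 F1237: (16.243,26.874) → (70.452,66.513) → (20.744,91.147) → (90.419,115.380) → (96.949,110.352) → (44.612,5.536)

[2] `<polygon>` regular polygon, #000000→score S649 F1696: (144.228,102.569) → (154.915,101.927) → (159.703,92.352) → (153.804,83.417) → (143.117,84.059) → (138.329,93.634) → (144.228,102.569) (closed)

[3] `<rect>` rectangle, #000000→score S649 F1696: (96.655,62.124) → (139.649,62.124) → (139.649,50.643) → (96.655,50.643) → (96.655,62.124) (closed)

[4] `<path>` rectangle, #ff0000→engrave S322 F2175: (27.240,67.546) → (87.724,67.546) → (87.724,14.690) → (27.240,14.690) → (27.240,67.546) (closed)

[5] `<path>` open polyline, #000000→score S649 F1696: (84.791,46.154) → (54.938,72.024) → (74.879,72.403) → (142.004,116.394)

[6] `<rect>` rectangle, #ff0000→engrave S322 F2175: (82.221,86.382) → (158.905,86.382) → (158.905,34.676) → (82.221,34.676) → (82.221,86.382) (closed)

(Gcodetools for Inkscape — laser output)
G21
G90
G0 X16.243 Y26.874
M3 S766
G1 X70.452 Y66.513 F1237
G1 X20.744 Y91.147 F1237
G1 X90.419 Y115.380 F1237
G1 X96.949 Y110.352 F1237
G1 X44.612 Y5.536 F1237
M5
G0 X144.228 Y102.569
M3 S649
G1 X154.915 Y101.927 F1696
G1 X159.703 Y92.352 F1696
G1 X153.804 Y83.417 F1696
G1 X143.117 Y84.059 F1696
G1 X138.329 Y93.634 F1696
G1 X144.228 Y102.569 F1696
M5
G0 X96.655 Y62.124
M3 S649
G1 X139.649 Y62.124 F1696
G1 X139.649 Y50.643 F1696
G1 X96.655 Y50.643 F1696
G1 X96.655 Y62.124 F1696
M5
G0 X27.240 Y67.546
M3 S322
G1 X87.724 Y67.546 F2175
G1 X87.724 Y14.690 F2175
G1 X27.240 Y14.690 F2175
G1 X27.240 Y67.546 F2175
M5
G0 X84.791 Y46.154
M3 S649
G1 X54.938 Y72.024 F1696
G1 X74.879 Y72.403 F1696
G1 X142.004 Y116.394 F1696
M5
G0 X82.221 Y86.382
M3 S322
G1 X158.905 Y86.382 F2175
G1 X158.905 Y34.676 F2175
G1 X82.221 Y34.676 F2175
G1 X82.221 Y86.382 F2175
M5
G0 X0.000 Y0.000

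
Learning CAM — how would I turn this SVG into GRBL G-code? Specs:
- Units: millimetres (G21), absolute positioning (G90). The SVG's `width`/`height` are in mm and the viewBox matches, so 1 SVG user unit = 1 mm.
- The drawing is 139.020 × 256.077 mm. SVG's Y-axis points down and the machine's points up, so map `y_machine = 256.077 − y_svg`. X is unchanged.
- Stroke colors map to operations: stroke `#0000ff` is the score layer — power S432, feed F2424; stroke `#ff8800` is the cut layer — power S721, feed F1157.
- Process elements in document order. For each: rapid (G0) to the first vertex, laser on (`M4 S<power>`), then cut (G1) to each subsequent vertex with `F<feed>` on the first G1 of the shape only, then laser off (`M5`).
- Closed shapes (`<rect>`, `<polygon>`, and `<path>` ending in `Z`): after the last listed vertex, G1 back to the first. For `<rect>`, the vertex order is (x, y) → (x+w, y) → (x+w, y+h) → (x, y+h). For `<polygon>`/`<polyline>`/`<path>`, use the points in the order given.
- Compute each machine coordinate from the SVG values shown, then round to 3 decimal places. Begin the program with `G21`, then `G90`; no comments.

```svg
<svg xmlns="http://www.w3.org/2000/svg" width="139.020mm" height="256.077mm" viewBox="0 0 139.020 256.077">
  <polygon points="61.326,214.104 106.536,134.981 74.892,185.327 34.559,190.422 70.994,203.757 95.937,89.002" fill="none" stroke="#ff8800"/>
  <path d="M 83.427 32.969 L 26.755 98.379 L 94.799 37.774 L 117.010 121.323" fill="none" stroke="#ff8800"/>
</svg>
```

Since the viewBox matches the mm dimensions, user units are millimetres directly. The only transform is the Y-flip y_m = 256.077 − y_svg.

Shape 1 is a closed polygon drawn with `<polygon>`. Its stroke #ff8800 means cut at S721, F1157. After flipping Y the toolpath is (61.326,41.973) → (106.536,121.096) → (74.892,70.750) → (34.559,65.655) → (70.994,52.320) → (95.937,167.075) → (61.326,41.973), returning to the start.

Shape 2 is a open polyline drawn with `<path>`. Its stroke #ff8800 means cut at S721, F1157. After flipping Y the toolpath is (83.427,223.108) → (26.755,157.698) → (94.799,218.303) → (117.010,134.754).

G21
G90
G0 X61.326 Y41.973
M4 S721
G1 X106.536 Y121.096 F1157
G1 X74.892 Y70.750
G1 X34.559 Y65.655
G1 X70.994 Y52.320
G1 X95.937 Y167.075
G1 X61.326 Y41.973
M5
G0 X83.427 Y223.108
M4 S721
G1 X26.755 Y157.698 F1157
G1 X94.799 Y218.303
G1 X117.010 Y134.754
M5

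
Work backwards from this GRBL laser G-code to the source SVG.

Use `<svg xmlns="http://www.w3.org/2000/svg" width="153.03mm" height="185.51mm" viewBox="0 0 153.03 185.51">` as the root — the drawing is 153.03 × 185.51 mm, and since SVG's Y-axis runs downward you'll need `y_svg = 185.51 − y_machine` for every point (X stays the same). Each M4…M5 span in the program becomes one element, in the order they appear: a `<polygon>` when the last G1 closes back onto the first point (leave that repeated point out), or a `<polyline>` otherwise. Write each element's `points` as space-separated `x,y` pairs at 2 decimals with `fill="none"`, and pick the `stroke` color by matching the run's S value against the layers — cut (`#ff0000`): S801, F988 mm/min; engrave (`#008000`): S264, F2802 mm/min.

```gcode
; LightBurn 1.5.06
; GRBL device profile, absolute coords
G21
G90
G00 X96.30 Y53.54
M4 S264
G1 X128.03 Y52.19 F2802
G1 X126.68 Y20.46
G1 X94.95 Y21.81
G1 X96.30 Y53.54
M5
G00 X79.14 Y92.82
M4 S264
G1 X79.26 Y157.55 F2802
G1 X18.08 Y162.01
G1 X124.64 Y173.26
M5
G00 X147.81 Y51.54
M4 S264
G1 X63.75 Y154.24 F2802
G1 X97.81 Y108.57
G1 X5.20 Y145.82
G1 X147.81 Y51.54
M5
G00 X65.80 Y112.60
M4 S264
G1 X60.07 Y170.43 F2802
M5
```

<svg xmlns="http://www.w3.org/2000/svg" width="153.03mm" height="185.51mm" viewBox="0 0 153.03 185.51">
  <polygon points="96.30,131.97 128.03,133.32 126.68,165.05 94.95,163.70" fill="none" stroke="#008000"/>
  <polyline points="79.14,92.69 79.26,27.96 18.08,23.50 124.64,12.25" fill="none" stroke="#008000"/>
  <polygon points="147.81,133.97 63.75,31.27 97.81,76.94 5.20,39.69" fill="none" stroke="#008000"/>
  <polyline points="65.80,72.91 60.07,15.08" fill="none" stroke="#008000"/>
</svg>

Machine Y-up, SVG Y-down with viewBox height 185.51, so y_svg = 185.51 − y_machine; X carries over. Every run uses S264, so all elements get stroke `#008000` (engrave).

Run 1: The run returns to its start, so emit a `<polygon>` with points (Y-flipped): 96.30,131.97 128.03,133.32 126.68,165.05 94.95,163.70.

Run 2: The run is open, so emit a `<polyline>` with points (Y-flipped): 79.14,92.69 79.26,27.96 18.08,23.50 124.64,12.25.

Run 3: The run returns to its start, so emit a `<polygon>` with points (Y-flipped): 147.81,133.97 63.75,31.27 97.81,76.94 5.20,39.69.

Run 4: The run is open, so emit a `<polyline>` with points (Y-flipped): 65.80,72.91 60.07,15.08.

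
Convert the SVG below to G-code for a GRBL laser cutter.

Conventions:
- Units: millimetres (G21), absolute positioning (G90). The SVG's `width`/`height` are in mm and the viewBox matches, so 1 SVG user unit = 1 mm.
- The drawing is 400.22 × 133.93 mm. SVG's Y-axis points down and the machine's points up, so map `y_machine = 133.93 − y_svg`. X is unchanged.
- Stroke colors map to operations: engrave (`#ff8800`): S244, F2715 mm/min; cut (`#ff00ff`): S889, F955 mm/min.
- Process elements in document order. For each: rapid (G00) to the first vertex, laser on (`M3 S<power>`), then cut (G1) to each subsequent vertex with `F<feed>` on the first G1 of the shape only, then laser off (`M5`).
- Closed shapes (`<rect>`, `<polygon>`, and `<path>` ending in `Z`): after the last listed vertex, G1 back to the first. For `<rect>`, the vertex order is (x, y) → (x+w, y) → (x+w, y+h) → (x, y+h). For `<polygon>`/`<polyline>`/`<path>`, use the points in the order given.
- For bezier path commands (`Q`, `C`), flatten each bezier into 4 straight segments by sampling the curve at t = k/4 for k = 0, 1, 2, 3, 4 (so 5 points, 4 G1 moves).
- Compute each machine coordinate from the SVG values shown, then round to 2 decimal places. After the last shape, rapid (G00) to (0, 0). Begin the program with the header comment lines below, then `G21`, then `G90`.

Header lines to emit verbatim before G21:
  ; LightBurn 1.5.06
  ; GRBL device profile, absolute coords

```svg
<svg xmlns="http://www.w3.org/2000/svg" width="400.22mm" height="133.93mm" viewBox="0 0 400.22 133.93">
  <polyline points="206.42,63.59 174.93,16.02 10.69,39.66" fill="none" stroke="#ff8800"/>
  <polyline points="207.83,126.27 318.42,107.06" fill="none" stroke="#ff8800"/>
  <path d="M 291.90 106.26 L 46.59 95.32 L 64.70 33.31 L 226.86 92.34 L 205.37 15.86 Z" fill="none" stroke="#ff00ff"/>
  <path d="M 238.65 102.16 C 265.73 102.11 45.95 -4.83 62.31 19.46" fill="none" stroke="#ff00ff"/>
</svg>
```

; LightBurn 1.5.06
; GRBL device profile, absolute coords
G21
G90
G00 X206.42 Y70.34
M3 S244
G1 X174.93 Y117.91 F2715
G1 X10.69 Y94.27
M5
G00 X207.83 Y7.66
M3 S244
G1 X318.42 Y26.87 F2715
M5
G00 X291.90 Y27.67
M3 S889
G1 X46.59 Y38.61 F955
G1 X64.70 Y100.62
G1 X226.86 Y41.59
G1 X205.37 Y118.07
G1 X291.90 Y27.67
M5
G00 X238.65 Y31.77
M3 S889
G1 X220.22 Y48.13 F955
G1 X154.50 Y82.25
G1 X86.77 Y111.80
G1 X62.31 Y114.47
M5
G00 X0.00 Y0.00

Since the viewBox matches the mm dimensions, user units are millimetres directly. The only transform is the Y-flip y_m = 133.93 − y_svg.

Shape 1 is a open polyline drawn with `<polyline>`. Its stroke #ff8800 means engrave at S244, F2715. After flipping Y the toolpath is (206.42,70.34) → (174.93,117.91) → (10.69,94.27).

Shape 2 is a line segment drawn with `<polyline>`. Its stroke #ff8800 means engrave at S244, F2715. After flipping Y the toolpath is (207.83,7.66) → (318.42,26.87).

Shape 3 is a closed polygon drawn with `<path>`. Its stroke #ff00ff means cut at S889, F955. After flipping Y the toolpath is (291.90,27.67) → (46.59,38.61) → (64.70,100.62) → (226.86,41.59) → (205.37,118.07) → (291.90,27.67), returning to the start.

Shape 4 is a cubic bezier drawn with `<path>`. Its stroke #ff00ff means cut at S889, F955. After flipping Y the toolpath is (238.65,31.77) → (220.22,48.13) → (154.50,82.25) → (86.77,111.80) → (62.31,114.47).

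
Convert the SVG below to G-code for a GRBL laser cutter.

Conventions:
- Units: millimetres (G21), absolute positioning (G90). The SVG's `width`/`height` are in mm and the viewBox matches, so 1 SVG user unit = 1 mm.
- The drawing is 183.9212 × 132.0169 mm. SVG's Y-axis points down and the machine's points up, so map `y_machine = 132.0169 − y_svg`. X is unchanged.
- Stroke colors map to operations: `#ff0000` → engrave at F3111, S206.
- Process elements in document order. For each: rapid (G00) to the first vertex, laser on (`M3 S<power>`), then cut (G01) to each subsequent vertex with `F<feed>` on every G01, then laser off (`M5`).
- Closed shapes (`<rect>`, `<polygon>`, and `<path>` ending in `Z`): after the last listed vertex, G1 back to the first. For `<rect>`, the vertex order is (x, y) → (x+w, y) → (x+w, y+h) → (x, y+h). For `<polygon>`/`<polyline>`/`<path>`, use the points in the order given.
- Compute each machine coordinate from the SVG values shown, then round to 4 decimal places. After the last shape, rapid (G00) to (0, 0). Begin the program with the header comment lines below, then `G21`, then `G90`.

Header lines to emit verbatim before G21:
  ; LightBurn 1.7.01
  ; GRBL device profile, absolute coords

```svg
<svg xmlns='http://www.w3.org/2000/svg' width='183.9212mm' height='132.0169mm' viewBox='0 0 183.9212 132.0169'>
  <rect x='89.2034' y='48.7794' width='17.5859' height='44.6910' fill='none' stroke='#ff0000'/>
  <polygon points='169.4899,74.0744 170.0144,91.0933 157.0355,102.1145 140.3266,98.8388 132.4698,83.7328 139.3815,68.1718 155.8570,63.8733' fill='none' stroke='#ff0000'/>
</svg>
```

1 u = 1 mm; y_m = 132.0169 − y.

[1] `<rect>` rectangle, #ff0000→engrave S206 F3111: (89.2034,83.2375) → (106.7893,83.2375) → (106.7893,38.5465) → (89.2034,38.5465) → (89.2034,83.2375) (closed)

[2] `<polygon>` regular polygon, #ff0000→engrave S206 F3111: (169.4899,57.9425) → (170.0144,40.9236) → (157.0355,29.9024) → (140.3266,33.1781) → (132.4698,48.2841) → (139.3815,63.8451) → (155.8570,68.1436) → (169.4899,57.9425) (closed)

; LightBurn 1.7.01
; GRBL device profile, absolute coords
G21
G90
G00 X89.2034 Y83.2375
M3 S206
G01 X106.7893 Y83.2375 F3111
G01 X106.7893 Y38.5465 F3111
G01 X89.2034 Y38.5465 F3111
G01 X89.2034 Y83.2375 F3111
M5
G00 X169.4899 Y57.9425
M3 S206
G01 X170.0144 Y40.9236 F3111
G01 X157.0355 Y29.9024 F3111
G01 X140.3266 Y33.1781 F3111
G01 X132.4698 Y48.2841 F3111
G01 X139.3815 Y63.8451 F3111
G01 X155.8570 Y68.1436 F3111
G01 X169.4899 Y57.9425 F3111
M5
G00 X0.0000 Y0.0000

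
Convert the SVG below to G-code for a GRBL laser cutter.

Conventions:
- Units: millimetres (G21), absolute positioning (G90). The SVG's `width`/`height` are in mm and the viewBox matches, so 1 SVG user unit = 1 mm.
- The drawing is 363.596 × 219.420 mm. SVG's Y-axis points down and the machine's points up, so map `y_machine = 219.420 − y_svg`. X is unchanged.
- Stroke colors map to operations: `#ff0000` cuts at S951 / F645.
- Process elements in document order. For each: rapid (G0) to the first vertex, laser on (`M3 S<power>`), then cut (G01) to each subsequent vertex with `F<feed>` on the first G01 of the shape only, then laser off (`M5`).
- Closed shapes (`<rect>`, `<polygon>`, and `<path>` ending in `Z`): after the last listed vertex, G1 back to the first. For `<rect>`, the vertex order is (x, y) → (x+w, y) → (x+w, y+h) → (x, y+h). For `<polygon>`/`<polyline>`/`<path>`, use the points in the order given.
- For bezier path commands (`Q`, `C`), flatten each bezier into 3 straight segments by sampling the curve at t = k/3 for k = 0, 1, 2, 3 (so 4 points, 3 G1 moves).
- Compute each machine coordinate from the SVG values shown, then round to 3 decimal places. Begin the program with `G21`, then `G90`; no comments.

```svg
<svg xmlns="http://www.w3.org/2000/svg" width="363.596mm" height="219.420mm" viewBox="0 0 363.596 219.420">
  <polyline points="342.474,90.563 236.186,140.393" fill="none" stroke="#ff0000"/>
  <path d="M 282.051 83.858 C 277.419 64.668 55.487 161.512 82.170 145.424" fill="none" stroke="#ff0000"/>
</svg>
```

Since the viewBox matches the mm dimensions, user units are millimetres directly. The only transform is the Y-flip y_m = 219.420 − y_svg.

Shape 1 is a line segment drawn with `<polyline>`. Its stroke #ff0000 means cut at S951, F645. After flipping Y the toolpath is (342.474,128.857) → (236.186,79.027).

Shape 2 is a cubic bezier drawn with `<path>`. Its stroke #ff0000 means cut at S951, F645. After flipping Y the toolpath is (282.051,135.562) → (222.242,124.554) → (121.103,87.072) → (82.170,73.996).

G21
G90
G0 X342.474 Y128.857
M3 S951
G01 X236.186 Y79.027 F645
M5
G0 X282.051 Y135.562
M3 S951
G01 X222.242 Y124.554 F645
G01 X121.103 Y87.072
G01 X82.170 Y73.996
M5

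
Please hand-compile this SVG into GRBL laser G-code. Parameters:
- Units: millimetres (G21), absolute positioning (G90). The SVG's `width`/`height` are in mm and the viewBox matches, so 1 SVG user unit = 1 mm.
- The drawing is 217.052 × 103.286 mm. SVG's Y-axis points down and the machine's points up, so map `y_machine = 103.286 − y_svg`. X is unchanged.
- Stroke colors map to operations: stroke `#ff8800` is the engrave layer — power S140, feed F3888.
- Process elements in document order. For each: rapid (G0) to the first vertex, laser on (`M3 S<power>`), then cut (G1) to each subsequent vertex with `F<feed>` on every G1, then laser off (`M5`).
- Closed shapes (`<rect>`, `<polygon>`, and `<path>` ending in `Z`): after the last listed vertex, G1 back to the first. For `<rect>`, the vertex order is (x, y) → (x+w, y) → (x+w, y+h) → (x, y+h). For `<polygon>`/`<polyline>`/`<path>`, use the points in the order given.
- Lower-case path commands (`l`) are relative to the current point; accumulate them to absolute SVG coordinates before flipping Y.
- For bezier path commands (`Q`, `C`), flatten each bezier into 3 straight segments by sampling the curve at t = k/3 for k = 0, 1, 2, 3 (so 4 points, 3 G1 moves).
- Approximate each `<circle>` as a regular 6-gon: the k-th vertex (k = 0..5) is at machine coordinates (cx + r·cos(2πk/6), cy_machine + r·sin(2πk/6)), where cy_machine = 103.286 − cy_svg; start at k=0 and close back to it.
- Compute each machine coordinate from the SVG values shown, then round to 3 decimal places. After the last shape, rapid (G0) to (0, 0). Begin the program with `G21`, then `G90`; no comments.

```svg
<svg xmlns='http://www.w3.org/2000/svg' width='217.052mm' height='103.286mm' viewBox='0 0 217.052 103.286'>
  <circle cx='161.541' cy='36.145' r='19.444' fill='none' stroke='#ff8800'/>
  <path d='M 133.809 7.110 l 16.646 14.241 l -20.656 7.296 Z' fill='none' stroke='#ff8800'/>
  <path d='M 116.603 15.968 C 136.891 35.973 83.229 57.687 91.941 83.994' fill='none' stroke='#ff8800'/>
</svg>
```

Since the viewBox matches the mm dimensions, user units are millimetres directly. The only transform is the Y-flip y_m = 103.286 − y_svg.

Shape 1 is a circle drawn with `<circle>`. Its stroke #ff8800 means engrave at S140, F3888. After flipping Y the toolpath is (180.985,67.141) → (171.263,83.980) → (151.819,83.980) → (142.097,67.141) → (151.819,50.302) → (171.263,50.302) → (180.985,67.141), returning to the start.

Shape 2 is a regular polygon drawn with `<path>`. Its stroke #ff8800 means engrave at S140, F3888. After flipping Y the toolpath is (133.809,96.176) → (150.455,81.935) → (129.799,74.639) → (133.809,96.176), returning to the start.

Shape 3 is a cubic bezier drawn with `<path>`. Its stroke #ff8800 means engrave at S140, F3888. After flipping Y the toolpath is (116.603,87.318) → (117.290,66.637) → (98.971,44.175) → (91.941,19.292).

G21
G90
G0 X180.985 Y67.141
M3 S140
G1 X171.263 Y83.980 F3888
G1 X151.819 Y83.980 F3888
G1 X142.097 Y67.141 F3888
G1 X151.819 Y50.302 F3888
G1 X171.263 Y50.302 F3888
G1 X180.985 Y67.141 F3888
M5
G0 X133.809 Y96.176
M3 S140
G1 X150.455 Y81.935 F3888
G1 X129.799 Y74.639 F3888
G1 X133.809 Y96.176 F3888
M5
G0 X116.603 Y87.318
M3 S140
G1 X117.290 Y66.637 F3888
G1 X98.971 Y44.175 F3888
G1 X91.941 Y19.292 F3888
M5
G0 X0.000 Y0.000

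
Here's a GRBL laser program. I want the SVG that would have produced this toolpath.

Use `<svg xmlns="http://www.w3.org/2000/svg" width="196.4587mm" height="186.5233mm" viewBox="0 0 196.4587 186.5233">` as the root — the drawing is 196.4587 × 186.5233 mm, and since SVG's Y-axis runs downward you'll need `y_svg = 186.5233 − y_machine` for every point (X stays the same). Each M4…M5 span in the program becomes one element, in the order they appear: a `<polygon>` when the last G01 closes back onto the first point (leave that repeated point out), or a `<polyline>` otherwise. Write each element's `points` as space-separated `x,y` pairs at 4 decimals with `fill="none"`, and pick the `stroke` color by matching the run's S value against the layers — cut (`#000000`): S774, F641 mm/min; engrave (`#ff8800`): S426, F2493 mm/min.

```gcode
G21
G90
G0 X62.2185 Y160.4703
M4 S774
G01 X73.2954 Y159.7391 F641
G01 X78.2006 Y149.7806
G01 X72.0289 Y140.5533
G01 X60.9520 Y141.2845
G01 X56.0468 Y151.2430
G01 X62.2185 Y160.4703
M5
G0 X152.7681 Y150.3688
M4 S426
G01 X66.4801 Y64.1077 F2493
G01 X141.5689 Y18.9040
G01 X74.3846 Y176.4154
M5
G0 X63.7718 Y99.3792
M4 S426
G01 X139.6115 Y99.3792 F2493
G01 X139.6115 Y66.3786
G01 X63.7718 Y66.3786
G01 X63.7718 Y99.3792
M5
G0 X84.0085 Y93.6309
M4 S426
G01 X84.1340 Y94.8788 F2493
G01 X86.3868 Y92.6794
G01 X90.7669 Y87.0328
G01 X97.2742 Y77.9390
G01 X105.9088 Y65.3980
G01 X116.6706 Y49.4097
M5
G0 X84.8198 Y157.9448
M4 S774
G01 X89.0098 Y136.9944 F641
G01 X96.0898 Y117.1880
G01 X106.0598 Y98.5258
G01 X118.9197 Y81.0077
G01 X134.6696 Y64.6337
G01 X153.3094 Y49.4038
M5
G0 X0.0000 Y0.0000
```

<svg xmlns="http://www.w3.org/2000/svg" width="196.4587mm" height="186.5233mm" viewBox="0 0 196.4587 186.5233">
  <polygon points="62.2185,26.0530 73.2954,26.7842 78.2006,36.7427 72.0289,45.9700 60.9520,45.2388 56.0468,35.2803" fill="none" stroke="#000000"/>
  <polyline points="152.7681,36.1545 66.4801,122.4156 141.5689,167.6193 74.3846,10.1079" fill="none" stroke="#ff8800"/>
  <polygon points="63.7718,87.1441 139.6115,87.1441 139.6115,120.1447 63.7718,120.1447" fill="none" stroke="#ff8800"/>
  <polyline points="84.0085,92.8924 84.1340,91.6445 86.3868,93.8439 90.7669,99.4905 97.2742,108.5843 105.9088,121.1253 116.6706,137.1136" fill="none" stroke="#ff8800"/>
  <polyline points="84.8198,28.5785 89.0098,49.5289 96.0898,69.3353 106.0598,87.9975 118.9197,105.5156 134.6696,121.8896 153.3094,137.1195" fill="none" stroke="#000000"/>
</svg>

Each laser-on run becomes one SVG element. Flip Y back into SVG space with y_svg = 186.5233 − y_machine.

Run 1: power S774 maps to stroke `#000000` (cut). The run returns to its start, so emit a `<polygon>` with points (Y-flipped): 62.2185,26.0530 73.2954,26.7842 78.2006,36.7427 72.0289,45.9700 60.9520,45.2388 56.0468,35.2803.

Run 2: the run's S426 means `#ff8800` (engrave). The run is open, so emit a `<polyline>` with points (Y-flipped): 152.7681,36.1545 66.4801,122.4156 141.5689,167.6193 74.3846,10.1079.

Run 3: the run's S426 means `#ff8800` (engrave). The run returns to its start, so emit a `<polygon>` with points (Y-flipped): 63.7718,87.1441 139.6115,87.1441 139.6115,120.1447 63.7718,120.1447.

Run 4: power S426 maps to stroke `#ff8800` (engrave). The run is open, so emit a `<polyline>` with points (Y-flipped): 84.0085,92.8924 84.1340,91.6445 86.3868,93.8439 90.7669,99.4905 97.2742,108.5843 105.9088,121.1253 116.6706,137.1136.

Run 5: S774 ⇒ cut layer `#000000`. The run is open, so emit a `<polyline>` with points (Y-flipped): 84.8198,28.5785 89.0098,49.5289 96.0898,69.3353 106.0598,87.9975 118.9197,105.5156 134.6696,121.8896 153.3094,137.1195.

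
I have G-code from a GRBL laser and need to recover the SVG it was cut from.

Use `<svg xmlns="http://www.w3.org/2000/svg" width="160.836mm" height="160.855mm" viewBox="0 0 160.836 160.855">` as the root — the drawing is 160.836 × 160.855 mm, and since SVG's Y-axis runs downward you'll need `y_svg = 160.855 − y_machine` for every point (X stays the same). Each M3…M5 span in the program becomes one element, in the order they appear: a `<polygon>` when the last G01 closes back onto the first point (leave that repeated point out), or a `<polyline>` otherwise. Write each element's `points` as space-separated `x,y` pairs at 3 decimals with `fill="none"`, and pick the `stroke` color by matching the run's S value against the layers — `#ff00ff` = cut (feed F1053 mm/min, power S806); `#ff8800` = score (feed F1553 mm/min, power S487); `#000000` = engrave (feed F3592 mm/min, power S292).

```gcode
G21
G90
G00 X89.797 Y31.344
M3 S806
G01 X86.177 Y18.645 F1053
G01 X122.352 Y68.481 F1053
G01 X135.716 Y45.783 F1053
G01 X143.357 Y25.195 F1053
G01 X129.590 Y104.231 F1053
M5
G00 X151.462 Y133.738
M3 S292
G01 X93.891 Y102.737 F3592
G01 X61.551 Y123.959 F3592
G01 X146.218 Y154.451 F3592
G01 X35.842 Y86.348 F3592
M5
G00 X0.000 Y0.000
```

<svg xmlns="http://www.w3.org/2000/svg" width="160.836mm" height="160.855mm" viewBox="0 0 160.836 160.855">
  <polyline points="89.797,129.511 86.177,142.210 122.352,92.374 135.716,115.072 143.357,135.660 129.590,56.624" fill="none" stroke="#ff00ff"/>
  <polyline points="151.462,27.117 93.891,58.118 61.551,36.896 146.218,6.404 35.842,74.507" fill="none" stroke="#000000"/>
</svg>

y_svg = 160.855 − y_m.

[1] S806→`#ff00ff` (cut); open run; points: 89.797,129.511 86.177,142.210 122.352,92.374 135.716,115.072 143.357,135.660 129.590,56.624

[2] S292→`#000000` (engrave); open run; points: 151.462,27.117 93.891,58.118 61.551,36.896 146.218,6.404 35.842,74.507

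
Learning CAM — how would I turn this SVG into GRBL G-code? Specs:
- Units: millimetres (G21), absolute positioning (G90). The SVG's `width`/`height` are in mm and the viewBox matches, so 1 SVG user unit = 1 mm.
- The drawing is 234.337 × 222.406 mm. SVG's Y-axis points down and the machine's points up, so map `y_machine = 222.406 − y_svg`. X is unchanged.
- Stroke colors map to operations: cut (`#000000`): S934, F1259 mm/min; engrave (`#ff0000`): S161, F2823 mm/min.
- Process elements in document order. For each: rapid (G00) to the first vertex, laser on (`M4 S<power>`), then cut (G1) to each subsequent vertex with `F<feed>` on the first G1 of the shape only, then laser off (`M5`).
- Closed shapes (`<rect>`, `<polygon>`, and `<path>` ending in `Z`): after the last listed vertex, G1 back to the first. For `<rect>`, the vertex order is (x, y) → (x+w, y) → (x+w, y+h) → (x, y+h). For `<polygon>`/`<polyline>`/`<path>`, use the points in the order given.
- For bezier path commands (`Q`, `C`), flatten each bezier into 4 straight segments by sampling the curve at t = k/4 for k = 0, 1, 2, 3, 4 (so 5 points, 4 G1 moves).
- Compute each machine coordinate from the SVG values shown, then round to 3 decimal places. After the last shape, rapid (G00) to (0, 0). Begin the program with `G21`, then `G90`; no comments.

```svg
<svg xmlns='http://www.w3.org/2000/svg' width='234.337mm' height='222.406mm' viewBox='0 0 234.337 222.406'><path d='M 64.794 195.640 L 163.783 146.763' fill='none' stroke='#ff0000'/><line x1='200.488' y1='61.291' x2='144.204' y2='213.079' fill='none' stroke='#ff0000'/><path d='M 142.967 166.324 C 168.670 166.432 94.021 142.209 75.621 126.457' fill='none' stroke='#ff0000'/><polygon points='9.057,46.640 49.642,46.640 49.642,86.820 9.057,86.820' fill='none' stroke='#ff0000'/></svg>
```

1 u = 1 mm; y_m = 222.406 − y.

[1] `<path>` line segment, #ff0000→engrave S161 F2823: (64.794,26.766) → (163.783,75.643)

[2] `<line>` line segment, #ff0000→engrave S161 F2823: (200.488,161.115) → (144.204,9.327)

[3] `<path>` cubic bezier, #ff0000→engrave S161 F2823: (142.967,56.082) → (145.875,60.051) → (125.833,70.068) → (97.521,83.059) → (75.621,95.949)

[4] `<polygon>` rectangle, #ff0000→engrave S161 F2823: (9.057,175.766) → (49.642,175.766) → (49.642,135.586) → (9.057,135.586) → (9.057,175.766) (closed)

G21
G90
G00 X64.794 Y26.766
M4 S161
G1 X163.783 Y75.643 F2823
M5
G00 X200.488 Y161.115
M4 S161
G1 X144.204 Y9.327 F2823
M5
G00 X142.967 Y56.082
M4 S161
G1 X145.875 Y60.051 F2823
G1 X125.833 Y70.068
G1 X97.521 Y83.059
G1 X75.621 Y95.949
M5
G00 X9.057 Y175.766
M4 S161
G1 X49.642 Y175.766 F2823
G1 X49.642 Y135.586
G1 X9.057 Y135.586
G1 X9.057 Y175.766
M5
G00 X0.000 Y0.000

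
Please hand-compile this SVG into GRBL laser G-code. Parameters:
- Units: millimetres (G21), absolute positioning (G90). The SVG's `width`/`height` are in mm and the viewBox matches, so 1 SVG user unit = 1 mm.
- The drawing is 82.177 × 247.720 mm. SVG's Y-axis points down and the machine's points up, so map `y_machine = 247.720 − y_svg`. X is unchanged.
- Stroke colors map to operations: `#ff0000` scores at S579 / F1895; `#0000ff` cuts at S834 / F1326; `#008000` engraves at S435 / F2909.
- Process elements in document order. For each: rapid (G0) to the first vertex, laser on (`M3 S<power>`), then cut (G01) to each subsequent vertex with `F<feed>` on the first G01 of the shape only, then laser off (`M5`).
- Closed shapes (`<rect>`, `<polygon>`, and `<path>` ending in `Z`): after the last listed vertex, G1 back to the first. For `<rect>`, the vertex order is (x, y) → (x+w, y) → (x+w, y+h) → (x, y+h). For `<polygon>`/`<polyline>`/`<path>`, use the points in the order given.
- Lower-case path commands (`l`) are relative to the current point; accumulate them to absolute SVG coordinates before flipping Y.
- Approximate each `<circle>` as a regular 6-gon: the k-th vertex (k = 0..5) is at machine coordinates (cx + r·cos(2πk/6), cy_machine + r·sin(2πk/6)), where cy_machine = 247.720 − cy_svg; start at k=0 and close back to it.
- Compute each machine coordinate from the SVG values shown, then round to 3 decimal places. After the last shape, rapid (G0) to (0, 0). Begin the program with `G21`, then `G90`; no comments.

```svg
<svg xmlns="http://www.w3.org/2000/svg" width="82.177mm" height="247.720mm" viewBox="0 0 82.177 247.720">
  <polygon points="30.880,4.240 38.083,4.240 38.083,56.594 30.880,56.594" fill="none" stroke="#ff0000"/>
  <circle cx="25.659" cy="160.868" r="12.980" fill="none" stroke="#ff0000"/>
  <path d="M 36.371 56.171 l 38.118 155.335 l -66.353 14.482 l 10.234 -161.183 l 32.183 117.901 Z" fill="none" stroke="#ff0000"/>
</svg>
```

G21
G90
G0 X30.880 Y243.480
M3 S579
G01 X38.083 Y243.480 F1895
G01 X38.083 Y191.126
G01 X30.880 Y191.126
G01 X30.880 Y243.480
M5
G0 X38.639 Y86.852
M3 S579
G01 X32.149 Y98.093 F1895
G01 X19.169 Y98.093
G01 X12.679 Y86.852
G01 X19.169 Y75.611
G01 X32.149 Y75.611
G01 X38.639 Y86.852
M5
G0 X36.371 Y191.549
M3 S579
G01 X74.489 Y36.214 F1895
G01 X8.136 Y21.732
G01 X18.370 Y182.915
G01 X50.553 Y65.014
G01 X36.371 Y191.549
M5
G0 X0.000 Y0.000

1 u = 1 mm; y_m = 247.720 − y.

[1] `<polygon>` rectangle, #ff0000→score S579 F1895: (30.880,243.480) → (38.083,243.480) → (38.083,191.126) → (30.880,191.126) → (30.880,243.480) (closed)

[2] `<circle>` circle, #ff0000→score S579 F1895: (38.639,86.852) → (32.149,98.093) → (19.169,98.093) → (12.679,86.852) → (19.169,75.611) → (32.149,75.611) → (38.639,86.852) (closed)

[3] `<path>` closed polygon, #ff0000→score S579 F1895: (36.371,191.549) → (74.489,36.214) → (8.136,21.732) → (18.370,182.915) → (50.553,65.014) → (36.371,191.549) (closed)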